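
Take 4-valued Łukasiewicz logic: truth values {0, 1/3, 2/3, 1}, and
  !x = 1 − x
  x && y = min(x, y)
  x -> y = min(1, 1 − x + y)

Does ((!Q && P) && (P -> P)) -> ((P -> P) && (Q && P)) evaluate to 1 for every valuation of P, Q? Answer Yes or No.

No

Counterexample: take P = 1/3, Q = 0.
!Q = !0 = 1
!Q && P = 1 && 1/3 = 1/3
P -> P = 1/3 -> 1/3 = 1
(!Q && P) && (P -> P) = 1/3 && 1 = 1/3
P -> P = 1/3 -> 1/3 = 1
Q && P = 0 && 1/3 = 0
(P -> P) && (Q && P) = 1 && 0 = 0
((!Q && P) && (P -> P)) -> ((P -> P) && (Q && P)) = 1/3 -> 0 = 2/3
This gives 2/3 ≠ 1.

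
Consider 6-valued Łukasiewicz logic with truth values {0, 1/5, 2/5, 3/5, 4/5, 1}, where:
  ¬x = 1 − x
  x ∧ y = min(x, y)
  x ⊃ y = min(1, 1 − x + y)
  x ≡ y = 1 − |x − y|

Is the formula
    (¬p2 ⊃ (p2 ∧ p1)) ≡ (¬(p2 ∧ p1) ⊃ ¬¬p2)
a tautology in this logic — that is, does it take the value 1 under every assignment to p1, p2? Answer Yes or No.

At p1 = 3/5, p2 = 1, for instance:
¬p2 = ¬1 = 0
p2 ∧ p1 = 1 ∧ 3/5 = 3/5
¬p2 ⊃ (p2 ∧ p1) = 0 ⊃ 3/5 = 1
¬(p2 ∧ p1) = ¬3/5 = 2/5
¬¬p2 = ¬0 = 1
¬(p2 ∧ p1) ⊃ ¬¬p2 = 2/5 ⊃ 1 = 1
(¬p2 ⊃ (p2 ∧ p1)) ≡ (¬(p2 ∧ p1) ⊃ ¬¬p2) = 1 ≡ 1 = 1
and checking the remaining 35 assignments likewise gives ≥ 1 in every case.

Yes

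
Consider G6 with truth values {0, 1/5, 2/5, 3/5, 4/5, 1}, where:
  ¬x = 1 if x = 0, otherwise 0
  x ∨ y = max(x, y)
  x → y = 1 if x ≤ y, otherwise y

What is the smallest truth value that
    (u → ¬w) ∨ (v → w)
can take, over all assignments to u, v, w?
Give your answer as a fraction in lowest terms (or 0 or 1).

Take u = 1/5, v = 2/5, w = 1/5:
¬w = ¬1/5 = 0
u → ¬w = 1/5 → 0 = 0
v → w = 2/5 → 1/5 = 1/5
(u → ¬w) ∨ (v → w) = 0 ∨ 1/5 = 1/5
No assignment yields a value below 1/5, so this is the minimum.

1/5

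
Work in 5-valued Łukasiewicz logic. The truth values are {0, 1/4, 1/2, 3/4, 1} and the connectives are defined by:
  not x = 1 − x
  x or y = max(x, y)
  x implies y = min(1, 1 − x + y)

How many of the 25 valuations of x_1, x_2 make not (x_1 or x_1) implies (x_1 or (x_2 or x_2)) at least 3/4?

value 1: 18 assignments (counts)
value 3/4: 2 assignments (counts)
value 1/2: 3 assignments
value 1/4: 1 assignment
value 0: 1 assignment
So 20 of the 25 assignments meet the threshold.

20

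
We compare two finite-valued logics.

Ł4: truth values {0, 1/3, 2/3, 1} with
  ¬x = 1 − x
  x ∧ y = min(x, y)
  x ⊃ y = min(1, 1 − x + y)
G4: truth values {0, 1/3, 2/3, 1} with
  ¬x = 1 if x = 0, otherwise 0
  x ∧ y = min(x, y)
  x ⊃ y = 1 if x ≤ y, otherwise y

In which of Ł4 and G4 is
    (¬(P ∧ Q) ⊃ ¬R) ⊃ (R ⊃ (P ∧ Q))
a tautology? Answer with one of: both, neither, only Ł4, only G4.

only Ł4

In Ł4: every assignment gives 1 — tautology.
In G4: at P = 1/3, Q = 1/3, R = 2/3 the value is 1/3 — not a tautology.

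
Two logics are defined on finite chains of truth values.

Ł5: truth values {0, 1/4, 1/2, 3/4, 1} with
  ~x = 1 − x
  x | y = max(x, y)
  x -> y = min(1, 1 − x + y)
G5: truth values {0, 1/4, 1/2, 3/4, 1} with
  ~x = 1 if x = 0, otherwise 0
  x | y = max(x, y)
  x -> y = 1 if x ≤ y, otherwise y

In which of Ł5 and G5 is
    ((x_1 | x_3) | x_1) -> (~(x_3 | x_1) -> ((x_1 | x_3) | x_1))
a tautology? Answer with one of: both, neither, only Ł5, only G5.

In Ł5: every assignment gives 1 — tautology.
In G5: every assignment gives 1 — tautology.

both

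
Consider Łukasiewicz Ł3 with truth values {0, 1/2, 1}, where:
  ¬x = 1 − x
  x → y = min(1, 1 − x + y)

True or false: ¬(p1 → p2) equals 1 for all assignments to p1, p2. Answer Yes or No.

No

Counterexample: take p1 = 0, p2 = 0.
p1 → p2 = 0 → 0 = 1
¬(p1 → p2) = ¬1 = 0
This gives 0 ≠ 1.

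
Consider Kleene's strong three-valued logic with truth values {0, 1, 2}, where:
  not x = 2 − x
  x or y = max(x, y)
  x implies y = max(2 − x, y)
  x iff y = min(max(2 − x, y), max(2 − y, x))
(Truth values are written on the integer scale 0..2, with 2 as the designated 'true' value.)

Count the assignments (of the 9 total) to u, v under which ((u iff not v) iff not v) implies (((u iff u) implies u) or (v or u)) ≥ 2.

u = 0, v = 0 ↦ 2  ≥
u = 0, v = 1 ↦ 1  <
u = 0, v = 2 ↦ 2  ≥
u = 1, v = 0 ↦ 1  <
u = 1, v = 1 ↦ 1  <
u = 1, v = 2 ↦ 2  ≥
u = 2, v = 0 ↦ 2  ≥
u = 2, v = 1 ↦ 2  ≥
u = 2, v = 2 ↦ 2  ≥
So 6 of the 9 assignments meet the threshold.

6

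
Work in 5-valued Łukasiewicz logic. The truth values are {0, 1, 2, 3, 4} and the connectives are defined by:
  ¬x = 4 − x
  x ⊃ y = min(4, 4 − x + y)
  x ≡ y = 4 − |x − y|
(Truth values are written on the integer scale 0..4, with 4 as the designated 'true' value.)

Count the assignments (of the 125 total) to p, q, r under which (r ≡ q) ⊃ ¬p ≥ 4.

65

value 4: 65 assignments (counts)
value 3: 23 assignments
value 2: 19 assignments
value 1: 13 assignments
value 0: 5 assignments
So 65 of the 125 assignments meet the threshold.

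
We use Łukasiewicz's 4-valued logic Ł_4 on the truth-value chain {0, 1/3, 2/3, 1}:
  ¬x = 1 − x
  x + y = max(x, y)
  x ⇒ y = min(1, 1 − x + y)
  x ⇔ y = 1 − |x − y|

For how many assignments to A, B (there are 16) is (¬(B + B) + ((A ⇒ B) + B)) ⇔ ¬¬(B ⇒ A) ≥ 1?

A = 0, B = 0 ↦ 1  ≥
A = 0, B = 1/3 ↦ 2/3  <
A = 0, B = 2/3 ↦ 1/3  <
A = 0, B = 1 ↦ 0  <
A = 1/3, B = 0 ↦ 1  ≥
A = 1/3, B = 1/3 ↦ 1  ≥
A = 1/3, B = 2/3 ↦ 2/3  <
A = 1/3, B = 1 ↦ 1/3  <
A = 2/3, B = 0 ↦ 1  ≥
A = 2/3, B = 1/3 ↦ 2/3  <
A = 2/3, B = 2/3 ↦ 1  ≥
A = 2/3, B = 1 ↦ 2/3  <
A = 1, B = 0 ↦ 1  ≥
A = 1, B = 1/3 ↦ 2/3  <
A = 1, B = 2/3 ↦ 2/3  <
A = 1, B = 1 ↦ 1  ≥
So 7 of the 16 assignments meet the threshold.

7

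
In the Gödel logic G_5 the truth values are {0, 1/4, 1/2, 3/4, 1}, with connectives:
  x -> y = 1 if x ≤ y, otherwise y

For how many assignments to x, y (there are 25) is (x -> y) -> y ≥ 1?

value 1: 15 assignments (counts)
value 3/4: 4 assignments
value 1/2: 3 assignments
value 1/4: 2 assignments
value 0: 1 assignment
So 15 of the 25 assignments meet the threshold.

15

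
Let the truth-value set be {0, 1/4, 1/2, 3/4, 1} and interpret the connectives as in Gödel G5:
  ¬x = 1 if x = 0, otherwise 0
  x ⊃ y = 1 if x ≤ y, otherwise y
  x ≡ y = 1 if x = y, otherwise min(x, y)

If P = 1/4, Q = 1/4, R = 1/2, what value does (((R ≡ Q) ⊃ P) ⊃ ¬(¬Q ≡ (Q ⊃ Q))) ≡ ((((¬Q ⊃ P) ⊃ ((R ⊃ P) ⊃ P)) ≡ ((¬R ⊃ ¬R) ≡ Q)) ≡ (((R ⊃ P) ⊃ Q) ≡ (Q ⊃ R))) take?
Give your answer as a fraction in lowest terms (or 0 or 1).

1/4

R ≡ Q = 1/2 ≡ 1/4 = 1/4
(R ≡ Q) ⊃ P = 1/4 ⊃ 1/4 = 1
¬Q = ¬1/4 = 0
Q ⊃ Q = 1/4 ⊃ 1/4 = 1
¬Q ≡ (Q ⊃ Q) = 0 ≡ 1 = 0
¬(¬Q ≡ (Q ⊃ Q)) = ¬0 = 1
((R ≡ Q) ⊃ P) ⊃ ¬(¬Q ≡ (Q ⊃ Q)) = 1 ⊃ 1 = 1
¬Q = ¬1/4 = 0
¬Q ⊃ P = 0 ⊃ 1/4 = 1
R ⊃ P = 1/2 ⊃ 1/4 = 1/4
(R ⊃ P) ⊃ P = 1/4 ⊃ 1/4 = 1
(¬Q ⊃ P) ⊃ ((R ⊃ P) ⊃ P) = 1 ⊃ 1 = 1
¬R = ¬1/2 = 0
¬R = ¬1/2 = 0
¬R ⊃ ¬R = 0 ⊃ 0 = 1
(¬R ⊃ ¬R) ≡ Q = 1 ≡ 1/4 = 1/4
((¬Q ⊃ P) ⊃ ((R ⊃ P) ⊃ P)) ≡ ((¬R ⊃ ¬R) ≡ Q) = 1 ≡ 1/4 = 1/4
R ⊃ P = 1/2 ⊃ 1/4 = 1/4
(R ⊃ P) ⊃ Q = 1/4 ⊃ 1/4 = 1
Q ⊃ R = 1/4 ⊃ 1/2 = 1
((R ⊃ P) ⊃ Q) ≡ (Q ⊃ R) = 1 ≡ 1 = 1
(((¬Q ⊃ P) ⊃ ((R ⊃ P) ⊃ P)) ≡ ((¬R ⊃ ¬R) ≡ Q)) ≡ (((R ⊃ P) ⊃ Q) ≡ (Q ⊃ R)) = 1/4 ≡ 1 = 1/4
(((R ≡ Q) ⊃ P) ⊃ ¬(¬Q ≡ (Q ⊃ Q))) ≡ ((((¬Q ⊃ P) ⊃ ((R ⊃ P) ⊃ P)) ≡ ((¬R ⊃ ¬R) ≡ Q)) ≡ (((R ⊃ P) ⊃ Q) ≡ (Q ⊃ R))) = 1 ≡ 1/4 = 1/4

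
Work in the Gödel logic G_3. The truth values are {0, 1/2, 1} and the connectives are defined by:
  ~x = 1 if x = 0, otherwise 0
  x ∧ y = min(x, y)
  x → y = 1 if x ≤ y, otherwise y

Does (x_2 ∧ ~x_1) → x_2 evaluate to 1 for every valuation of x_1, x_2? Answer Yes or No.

Yes

x_1 = 0, x_2 = 0 ↦ 1
x_1 = 0, x_2 = 1/2 ↦ 1
x_1 = 0, x_2 = 1 ↦ 1
x_1 = 1/2, x_2 = 0 ↦ 1
x_1 = 1/2, x_2 = 1/2 ↦ 1
x_1 = 1/2, x_2 = 1 ↦ 1
x_1 = 1, x_2 = 0 ↦ 1
x_1 = 1, x_2 = 1/2 ↦ 1
x_1 = 1, x_2 = 1 ↦ 1
Every assignment gives a value ≥ 1.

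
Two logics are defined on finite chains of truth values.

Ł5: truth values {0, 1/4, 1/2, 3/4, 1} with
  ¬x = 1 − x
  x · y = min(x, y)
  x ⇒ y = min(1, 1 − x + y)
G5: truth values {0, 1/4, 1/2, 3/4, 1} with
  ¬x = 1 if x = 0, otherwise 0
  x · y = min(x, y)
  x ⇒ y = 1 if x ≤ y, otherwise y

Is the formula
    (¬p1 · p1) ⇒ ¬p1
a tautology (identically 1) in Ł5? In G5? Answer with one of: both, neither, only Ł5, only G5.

both

In Ł5: every assignment gives 1 — tautology.
In G5: every assignment gives 1 — tautology.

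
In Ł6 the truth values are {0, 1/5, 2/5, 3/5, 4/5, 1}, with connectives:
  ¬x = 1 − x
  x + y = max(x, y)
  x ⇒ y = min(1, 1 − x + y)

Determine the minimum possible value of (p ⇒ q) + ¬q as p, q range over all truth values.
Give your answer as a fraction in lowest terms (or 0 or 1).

Take p = 4/5, q = 2/5:
p ⇒ q = 4/5 ⇒ 2/5 = 3/5
¬q = ¬2/5 = 3/5
(p ⇒ q) + ¬q = 3/5 + 3/5 = 3/5
No assignment yields a value below 3/5, so this is the minimum.

3/5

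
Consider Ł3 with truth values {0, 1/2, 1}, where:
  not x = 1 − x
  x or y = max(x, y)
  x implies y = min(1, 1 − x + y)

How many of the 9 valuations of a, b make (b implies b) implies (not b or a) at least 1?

5

a = 0, b = 0 ↦ 1  ≥
a = 0, b = 1/2 ↦ 1/2  <
a = 0, b = 1 ↦ 0  <
a = 1/2, b = 0 ↦ 1  ≥
a = 1/2, b = 1/2 ↦ 1/2  <
a = 1/2, b = 1 ↦ 1/2  <
a = 1, b = 0 ↦ 1  ≥
a = 1, b = 1/2 ↦ 1  ≥
a = 1, b = 1 ↦ 1  ≥
So 5 of the 9 assignments meet the threshold.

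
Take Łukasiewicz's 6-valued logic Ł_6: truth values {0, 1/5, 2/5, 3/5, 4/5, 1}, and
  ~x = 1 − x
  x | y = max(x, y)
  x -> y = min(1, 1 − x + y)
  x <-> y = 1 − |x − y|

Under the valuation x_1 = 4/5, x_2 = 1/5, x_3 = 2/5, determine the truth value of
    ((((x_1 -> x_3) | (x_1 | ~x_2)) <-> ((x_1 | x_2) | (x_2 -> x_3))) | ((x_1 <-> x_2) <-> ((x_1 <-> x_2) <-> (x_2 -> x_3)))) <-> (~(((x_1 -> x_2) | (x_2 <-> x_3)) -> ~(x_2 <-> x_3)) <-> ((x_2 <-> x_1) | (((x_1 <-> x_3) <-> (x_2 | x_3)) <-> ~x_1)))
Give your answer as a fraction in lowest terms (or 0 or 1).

4/5

x_1 -> x_3 = 4/5 -> 2/5 = 3/5
~x_2 = ~1/5 = 4/5
x_1 | ~x_2 = 4/5 | 4/5 = 4/5
(x_1 -> x_3) | (x_1 | ~x_2) = 3/5 | 4/5 = 4/5
x_1 | x_2 = 4/5 | 1/5 = 4/5
x_2 -> x_3 = 1/5 -> 2/5 = 1
(x_1 | x_2) | (x_2 -> x_3) = 4/5 | 1 = 1
((x_1 -> x_3) | (x_1 | ~x_2)) <-> ((x_1 | x_2) | (x_2 -> x_3)) = 4/5 <-> 1 = 4/5
x_1 <-> x_2 = 4/5 <-> 1/5 = 2/5
x_1 <-> x_2 = 4/5 <-> 1/5 = 2/5
x_2 -> x_3 = 1/5 -> 2/5 = 1
(x_1 <-> x_2) <-> (x_2 -> x_3) = 2/5 <-> 1 = 2/5
(x_1 <-> x_2) <-> ((x_1 <-> x_2) <-> (x_2 -> x_3)) = 2/5 <-> 2/5 = 1
(((x_1 -> x_3) | (x_1 | ~x_2)) <-> ((x_1 | x_2) | (x_2 -> x_3))) | ((x_1 <-> x_2) <-> ((x_1 <-> x_2) <-> (x_2 -> x_3))) = 4/5 | 1 = 1
x_1 -> x_2 = 4/5 -> 1/5 = 2/5
x_2 <-> x_3 = 1/5 <-> 2/5 = 4/5
(x_1 -> x_2) | (x_2 <-> x_3) = 2/5 | 4/5 = 4/5
x_2 <-> x_3 = 1/5 <-> 2/5 = 4/5
~(x_2 <-> x_3) = ~4/5 = 1/5
((x_1 -> x_2) | (x_2 <-> x_3)) -> ~(x_2 <-> x_3) = 4/5 -> 1/5 = 2/5
~(((x_1 -> x_2) | (x_2 <-> x_3)) -> ~(x_2 <-> x_3)) = ~2/5 = 3/5
x_2 <-> x_1 = 1/5 <-> 4/5 = 2/5
x_1 <-> x_3 = 4/5 <-> 2/5 = 3/5
x_2 | x_3 = 1/5 | 2/5 = 2/5
(x_1 <-> x_3) <-> (x_2 | x_3) = 3/5 <-> 2/5 = 4/5
~x_1 = ~4/5 = 1/5
((x_1 <-> x_3) <-> (x_2 | x_3)) <-> ~x_1 = 4/5 <-> 1/5 = 2/5
(x_2 <-> x_1) | (((x_1 <-> x_3) <-> (x_2 | x_3)) <-> ~x_1) = 2/5 | 2/5 = 2/5
~(((x_1 -> x_2) | (x_2 <-> x_3)) -> ~(x_2 <-> x_3)) <-> ((x_2 <-> x_1) | (((x_1 <-> x_3) <-> (x_2 | x_3)) <-> ~x_1)) = 3/5 <-> 2/5 = 4/5
((((x_1 -> x_3) | (x_1 | ~x_2)) <-> ((x_1 | x_2) | (x_2 -> x_3))) | ((x_1 <-> x_2) <-> ((x_1 <-> x_2) <-> (x_2 -> x_3)))) <-> (~(((x_1 -> x_2) | (x_2 <-> x_3)) -> ~(x_2 <-> x_3)) <-> ((x_2 <-> x_1) | (((x_1 <-> x_3) <-> (x_2 | x_3)) <-> ~x_1))) = 1 <-> 4/5 = 4/5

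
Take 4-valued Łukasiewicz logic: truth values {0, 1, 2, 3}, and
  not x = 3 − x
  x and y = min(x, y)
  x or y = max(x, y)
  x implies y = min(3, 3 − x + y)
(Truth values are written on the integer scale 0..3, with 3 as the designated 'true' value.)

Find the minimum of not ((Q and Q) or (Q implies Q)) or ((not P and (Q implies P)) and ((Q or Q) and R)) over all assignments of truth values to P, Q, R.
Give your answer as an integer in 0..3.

Take P = 0, Q = 0, R = 0:
Q and Q = 0 and 0 = 0
Q implies Q = 0 implies 0 = 3
(Q and Q) or (Q implies Q) = 0 or 3 = 3
not ((Q and Q) or (Q implies Q)) = not 3 = 0
not P = not 0 = 3
Q implies P = 0 implies 0 = 3
not P and (Q implies P) = 3 and 3 = 3
Q or Q = 0 or 0 = 0
(Q or Q) and R = 0 and 0 = 0
(not P and (Q implies P)) and ((Q or Q) and R) = 3 and 0 = 0
not ((Q and Q) or (Q implies Q)) or ((not P and (Q implies P)) and ((Q or Q) and R)) = 0 or 0 = 0
No assignment yields a value below 0, so this is the minimum.

0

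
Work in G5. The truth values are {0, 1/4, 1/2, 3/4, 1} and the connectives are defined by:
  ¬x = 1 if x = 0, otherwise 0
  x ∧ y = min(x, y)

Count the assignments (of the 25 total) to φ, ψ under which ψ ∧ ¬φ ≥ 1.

1

value 1: 1 assignment (counts)
value 3/4: 1 assignment
value 1/2: 1 assignment
value 1/4: 1 assignment
value 0: 21 assignments
So 1 of the 25 assignments meets the threshold.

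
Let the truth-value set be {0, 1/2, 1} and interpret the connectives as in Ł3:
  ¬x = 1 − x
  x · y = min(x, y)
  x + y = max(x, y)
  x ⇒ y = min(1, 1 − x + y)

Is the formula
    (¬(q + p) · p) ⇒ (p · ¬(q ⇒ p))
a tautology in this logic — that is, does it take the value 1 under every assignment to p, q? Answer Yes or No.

No

Counterexample: take p = 1/2, q = 0.
q + p = 0 + 1/2 = 1/2
¬(q + p) = ¬1/2 = 1/2
¬(q + p) · p = 1/2 · 1/2 = 1/2
q ⇒ p = 0 ⇒ 1/2 = 1
¬(q ⇒ p) = ¬1 = 0
p · ¬(q ⇒ p) = 1/2 · 0 = 0
(¬(q + p) · p) ⇒ (p · ¬(q ⇒ p)) = 1/2 ⇒ 0 = 1/2
This gives 1/2 ≠ 1.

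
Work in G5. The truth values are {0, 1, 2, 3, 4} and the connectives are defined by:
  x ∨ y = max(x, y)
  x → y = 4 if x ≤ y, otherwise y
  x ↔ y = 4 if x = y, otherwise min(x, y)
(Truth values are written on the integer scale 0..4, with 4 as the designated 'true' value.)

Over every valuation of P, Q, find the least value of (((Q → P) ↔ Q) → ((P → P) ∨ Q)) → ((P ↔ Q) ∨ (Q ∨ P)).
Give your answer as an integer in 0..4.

1

Take P = 0, Q = 1:
Q → P = 1 → 0 = 0
(Q → P) ↔ Q = 0 ↔ 1 = 0
P → P = 0 → 0 = 4
(P → P) ∨ Q = 4 ∨ 1 = 4
((Q → P) ↔ Q) → ((P → P) ∨ Q) = 0 → 4 = 4
P ↔ Q = 0 ↔ 1 = 0
Q ∨ P = 1 ∨ 0 = 1
(P ↔ Q) ∨ (Q ∨ P) = 0 ∨ 1 = 1
(((Q → P) ↔ Q) → ((P → P) ∨ Q)) → ((P ↔ Q) ∨ (Q ∨ P)) = 4 → 1 = 1
No assignment yields a value below 1, so this is the minimum.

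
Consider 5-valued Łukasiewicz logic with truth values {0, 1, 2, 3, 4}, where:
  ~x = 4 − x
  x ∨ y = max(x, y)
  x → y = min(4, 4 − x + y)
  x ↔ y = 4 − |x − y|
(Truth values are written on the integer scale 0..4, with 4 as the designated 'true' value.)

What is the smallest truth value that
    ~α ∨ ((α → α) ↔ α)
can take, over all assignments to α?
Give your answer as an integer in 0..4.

Take α = 2:
~α = ~2 = 2
α → α = 2 → 2 = 4
(α → α) ↔ α = 4 ↔ 2 = 2
~α ∨ ((α → α) ↔ α) = 2 ∨ 2 = 2
No assignment yields a value below 2, so this is the minimum.

2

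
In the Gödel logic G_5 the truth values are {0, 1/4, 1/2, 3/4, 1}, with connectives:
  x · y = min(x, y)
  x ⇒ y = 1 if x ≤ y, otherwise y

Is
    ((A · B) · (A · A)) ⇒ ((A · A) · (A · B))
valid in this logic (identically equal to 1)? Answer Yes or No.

At A = 0, B = 1/2, for instance:
A · B = 0 · 1/2 = 0
A · A = 0 · 0 = 0
(A · B) · (A · A) = 0 · 0 = 0
(A · A) · (A · B) = 0 · 0 = 0
((A · B) · (A · A)) ⇒ ((A · A) · (A · B)) = 0 ⇒ 0 = 1
and checking the remaining 24 assignments likewise gives ≥ 1 in every case.

Yes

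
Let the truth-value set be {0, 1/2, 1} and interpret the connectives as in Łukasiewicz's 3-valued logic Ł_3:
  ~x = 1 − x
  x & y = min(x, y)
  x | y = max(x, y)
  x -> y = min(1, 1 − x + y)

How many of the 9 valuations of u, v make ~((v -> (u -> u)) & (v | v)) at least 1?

u = 0, v = 0 ↦ 1  ≥
u = 0, v = 1/2 ↦ 1/2  <
u = 0, v = 1 ↦ 0  <
u = 1/2, v = 0 ↦ 1  ≥
u = 1/2, v = 1/2 ↦ 1/2  <
u = 1/2, v = 1 ↦ 0  <
u = 1, v = 0 ↦ 1  ≥
u = 1, v = 1/2 ↦ 1/2  <
u = 1, v = 1 ↦ 0  <
So 3 of the 9 assignments meet the threshold.

3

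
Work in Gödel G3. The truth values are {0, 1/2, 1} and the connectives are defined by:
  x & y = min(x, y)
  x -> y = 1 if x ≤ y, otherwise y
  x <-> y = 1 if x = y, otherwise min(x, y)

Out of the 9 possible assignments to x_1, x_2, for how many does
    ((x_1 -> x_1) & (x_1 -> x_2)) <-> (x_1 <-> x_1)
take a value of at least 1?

6

x_1 = 0, x_2 = 0 ↦ 1  ≥
x_1 = 0, x_2 = 1/2 ↦ 1  ≥
x_1 = 0, x_2 = 1 ↦ 1  ≥
x_1 = 1/2, x_2 = 0 ↦ 0  <
x_1 = 1/2, x_2 = 1/2 ↦ 1  ≥
x_1 = 1/2, x_2 = 1 ↦ 1  ≥
x_1 = 1, x_2 = 0 ↦ 0  <
x_1 = 1, x_2 = 1/2 ↦ 1/2  <
x_1 = 1, x_2 = 1 ↦ 1  ≥
So 6 of the 9 assignments meet the threshold.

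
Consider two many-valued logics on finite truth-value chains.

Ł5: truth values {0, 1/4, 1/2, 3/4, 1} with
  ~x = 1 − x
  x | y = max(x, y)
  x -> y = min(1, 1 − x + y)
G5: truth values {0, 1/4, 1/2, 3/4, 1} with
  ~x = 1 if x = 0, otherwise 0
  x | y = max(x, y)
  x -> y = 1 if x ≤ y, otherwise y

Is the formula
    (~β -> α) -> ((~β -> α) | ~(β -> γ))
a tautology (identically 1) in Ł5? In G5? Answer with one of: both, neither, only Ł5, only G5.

both

In Ł5: every assignment gives 1 — tautology.
In G5: every assignment gives 1 — tautology.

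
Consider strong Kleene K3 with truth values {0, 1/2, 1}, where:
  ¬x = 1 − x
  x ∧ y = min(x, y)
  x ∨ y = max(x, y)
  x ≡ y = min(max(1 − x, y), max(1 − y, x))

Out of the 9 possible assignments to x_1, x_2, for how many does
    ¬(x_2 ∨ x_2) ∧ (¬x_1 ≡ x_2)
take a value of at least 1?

1

x_1 = 0, x_2 = 0 ↦ 0  <
x_1 = 0, x_2 = 1/2 ↦ 1/2  <
x_1 = 0, x_2 = 1 ↦ 0  <
x_1 = 1/2, x_2 = 0 ↦ 1/2  <
x_1 = 1/2, x_2 = 1/2 ↦ 1/2  <
x_1 = 1/2, x_2 = 1 ↦ 0  <
x_1 = 1, x_2 = 0 ↦ 1  ≥
x_1 = 1, x_2 = 1/2 ↦ 1/2  <
x_1 = 1, x_2 = 1 ↦ 0  <
So 1 of the 9 assignments meets the threshold.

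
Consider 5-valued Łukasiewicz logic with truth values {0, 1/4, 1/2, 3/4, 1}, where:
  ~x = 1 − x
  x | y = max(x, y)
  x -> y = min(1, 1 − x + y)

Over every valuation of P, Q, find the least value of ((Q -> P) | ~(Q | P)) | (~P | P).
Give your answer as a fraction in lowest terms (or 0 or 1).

Take P = 1/2, Q = 1:
Q -> P = 1 -> 1/2 = 1/2
Q | P = 1 | 1/2 = 1
~(Q | P) = ~1 = 0
(Q -> P) | ~(Q | P) = 1/2 | 0 = 1/2
~P = ~1/2 = 1/2
~P | P = 1/2 | 1/2 = 1/2
((Q -> P) | ~(Q | P)) | (~P | P) = 1/2 | 1/2 = 1/2
No assignment yields a value below 1/2, so this is the minimum.

1/2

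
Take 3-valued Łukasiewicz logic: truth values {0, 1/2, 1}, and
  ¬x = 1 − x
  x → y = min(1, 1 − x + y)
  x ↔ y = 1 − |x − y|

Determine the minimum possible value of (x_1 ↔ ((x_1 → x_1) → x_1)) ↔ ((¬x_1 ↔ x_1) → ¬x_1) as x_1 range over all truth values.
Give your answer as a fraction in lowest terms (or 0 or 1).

1/2

Take x_1 = 1/2:
x_1 → x_1 = 1/2 → 1/2 = 1
(x_1 → x_1) → x_1 = 1 → 1/2 = 1/2
x_1 ↔ ((x_1 → x_1) → x_1) = 1/2 ↔ 1/2 = 1
¬x_1 = ¬1/2 = 1/2
¬x_1 ↔ x_1 = 1/2 ↔ 1/2 = 1
¬x_1 = ¬1/2 = 1/2
(¬x_1 ↔ x_1) → ¬x_1 = 1 → 1/2 = 1/2
(x_1 ↔ ((x_1 → x_1) → x_1)) ↔ ((¬x_1 ↔ x_1) → ¬x_1) = 1 ↔ 1/2 = 1/2
No assignment yields a value below 1/2, so this is the minimum.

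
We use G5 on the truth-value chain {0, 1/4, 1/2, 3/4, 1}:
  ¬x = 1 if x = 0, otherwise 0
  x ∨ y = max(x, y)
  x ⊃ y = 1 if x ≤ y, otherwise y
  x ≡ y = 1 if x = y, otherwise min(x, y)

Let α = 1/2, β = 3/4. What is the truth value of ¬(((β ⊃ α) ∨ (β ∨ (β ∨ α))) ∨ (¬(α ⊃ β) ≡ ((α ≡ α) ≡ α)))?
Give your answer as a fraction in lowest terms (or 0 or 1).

0

β ⊃ α = 3/4 ⊃ 1/2 = 1/2
β ∨ α = 3/4 ∨ 1/2 = 3/4
β ∨ (β ∨ α) = 3/4 ∨ 3/4 = 3/4
(β ⊃ α) ∨ (β ∨ (β ∨ α)) = 1/2 ∨ 3/4 = 3/4
α ⊃ β = 1/2 ⊃ 3/4 = 1
¬(α ⊃ β) = ¬1 = 0
α ≡ α = 1/2 ≡ 1/2 = 1
(α ≡ α) ≡ α = 1 ≡ 1/2 = 1/2
¬(α ⊃ β) ≡ ((α ≡ α) ≡ α) = 0 ≡ 1/2 = 0
((β ⊃ α) ∨ (β ∨ (β ∨ α))) ∨ (¬(α ⊃ β) ≡ ((α ≡ α) ≡ α)) = 3/4 ∨ 0 = 3/4
¬(((β ⊃ α) ∨ (β ∨ (β ∨ α))) ∨ (¬(α ⊃ β) ≡ ((α ≡ α) ≡ α))) = ¬3/4 = 0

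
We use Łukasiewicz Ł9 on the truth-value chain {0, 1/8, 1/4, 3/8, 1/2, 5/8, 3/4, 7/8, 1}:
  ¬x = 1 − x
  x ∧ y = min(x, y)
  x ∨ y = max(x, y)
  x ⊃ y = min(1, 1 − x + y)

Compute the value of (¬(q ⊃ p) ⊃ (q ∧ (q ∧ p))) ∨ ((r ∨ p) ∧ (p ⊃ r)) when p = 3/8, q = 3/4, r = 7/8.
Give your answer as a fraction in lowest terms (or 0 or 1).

q ⊃ p = 3/4 ⊃ 3/8 = 5/8
¬(q ⊃ p) = ¬5/8 = 3/8
q ∧ p = 3/4 ∧ 3/8 = 3/8
q ∧ (q ∧ p) = 3/4 ∧ 3/8 = 3/8
¬(q ⊃ p) ⊃ (q ∧ (q ∧ p)) = 3/8 ⊃ 3/8 = 1
r ∨ p = 7/8 ∨ 3/8 = 7/8
p ⊃ r = 3/8 ⊃ 7/8 = 1
(r ∨ p) ∧ (p ⊃ r) = 7/8 ∧ 1 = 7/8
(¬(q ⊃ p) ⊃ (q ∧ (q ∧ p))) ∨ ((r ∨ p) ∧ (p ⊃ r)) = 1 ∨ 7/8 = 1

1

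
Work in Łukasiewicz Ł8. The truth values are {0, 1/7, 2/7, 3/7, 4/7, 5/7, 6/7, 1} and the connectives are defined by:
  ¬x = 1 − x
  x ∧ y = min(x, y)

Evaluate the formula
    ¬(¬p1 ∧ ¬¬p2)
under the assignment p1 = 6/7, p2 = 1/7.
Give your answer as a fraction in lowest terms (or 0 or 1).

6/7

¬p1 = ¬6/7 = 1/7
¬p2 = ¬1/7 = 6/7
¬¬p2 = ¬6/7 = 1/7
¬p1 ∧ ¬¬p2 = 1/7 ∧ 1/7 = 1/7
¬(¬p1 ∧ ¬¬p2) = ¬1/7 = 6/7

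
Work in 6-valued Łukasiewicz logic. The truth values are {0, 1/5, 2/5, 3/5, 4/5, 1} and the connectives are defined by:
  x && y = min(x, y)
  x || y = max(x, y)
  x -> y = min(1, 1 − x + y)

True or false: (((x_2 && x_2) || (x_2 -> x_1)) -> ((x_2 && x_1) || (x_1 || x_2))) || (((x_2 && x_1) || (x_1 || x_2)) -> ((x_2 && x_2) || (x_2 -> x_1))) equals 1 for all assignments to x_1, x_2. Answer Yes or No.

Yes

At x_1 = 2/5, x_2 = 0, for instance:
x_2 && x_2 = 0 && 0 = 0
x_2 -> x_1 = 0 -> 2/5 = 1
(x_2 && x_2) || (x_2 -> x_1) = 0 || 1 = 1
x_2 && x_1 = 0 && 2/5 = 0
x_1 || x_2 = 2/5 || 0 = 2/5
(x_2 && x_1) || (x_1 || x_2) = 0 || 2/5 = 2/5
((x_2 && x_2) || (x_2 -> x_1)) -> ((x_2 && x_1) || (x_1 || x_2)) = 1 -> 2/5 = 2/5
((x_2 && x_1) || (x_1 || x_2)) -> ((x_2 && x_2) || (x_2 -> x_1)) = 2/5 -> 1 = 1
(((x_2 && x_2) || (x_2 -> x_1)) -> ((x_2 && x_1) || (x_1 || x_2))) || (((x_2 && x_1) || (x_1 || x_2)) -> ((x_2 && x_2) || (x_2 -> x_1))) = 2/5 || 1 = 1
and checking the remaining 35 assignments likewise gives ≥ 1 in every case.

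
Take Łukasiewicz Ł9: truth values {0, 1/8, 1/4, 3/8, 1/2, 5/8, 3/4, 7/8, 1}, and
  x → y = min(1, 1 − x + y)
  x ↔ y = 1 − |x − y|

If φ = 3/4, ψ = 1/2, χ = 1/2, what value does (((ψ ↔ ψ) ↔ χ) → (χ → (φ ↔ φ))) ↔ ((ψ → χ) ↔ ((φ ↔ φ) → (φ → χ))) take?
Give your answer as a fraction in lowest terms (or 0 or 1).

3/4

ψ ↔ ψ = 1/2 ↔ 1/2 = 1
(ψ ↔ ψ) ↔ χ = 1 ↔ 1/2 = 1/2
φ ↔ φ = 3/4 ↔ 3/4 = 1
χ → (φ ↔ φ) = 1/2 → 1 = 1
((ψ ↔ ψ) ↔ χ) → (χ → (φ ↔ φ)) = 1/2 → 1 = 1
ψ → χ = 1/2 → 1/2 = 1
φ ↔ φ = 3/4 ↔ 3/4 = 1
φ → χ = 3/4 → 1/2 = 3/4
(φ ↔ φ) → (φ → χ) = 1 → 3/4 = 3/4
(ψ → χ) ↔ ((φ ↔ φ) → (φ → χ)) = 1 ↔ 3/4 = 3/4
(((ψ ↔ ψ) ↔ χ) → (χ → (φ ↔ φ))) ↔ ((ψ → χ) ↔ ((φ ↔ φ) → (φ → χ))) = 1 ↔ 3/4 = 3/4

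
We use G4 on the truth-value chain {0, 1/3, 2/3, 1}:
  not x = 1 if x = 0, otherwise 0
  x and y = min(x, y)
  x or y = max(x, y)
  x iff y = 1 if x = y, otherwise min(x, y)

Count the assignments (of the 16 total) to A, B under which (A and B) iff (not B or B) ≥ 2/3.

7

A = 0, B = 0 ↦ 0  <
A = 0, B = 1/3 ↦ 0  <
A = 0, B = 2/3 ↦ 0  <
A = 0, B = 1 ↦ 0  <
A = 1/3, B = 0 ↦ 0  <
A = 1/3, B = 1/3 ↦ 1  ≥
A = 1/3, B = 2/3 ↦ 1/3  <
A = 1/3, B = 1 ↦ 1/3  <
A = 2/3, B = 0 ↦ 0  <
A = 2/3, B = 1/3 ↦ 1  ≥
A = 2/3, B = 2/3 ↦ 1  ≥
A = 2/3, B = 1 ↦ 2/3  ≥
A = 1, B = 0 ↦ 0  <
A = 1, B = 1/3 ↦ 1  ≥
A = 1, B = 2/3 ↦ 1  ≥
A = 1, B = 1 ↦ 1  ≥
So 7 of the 16 assignments meet the threshold.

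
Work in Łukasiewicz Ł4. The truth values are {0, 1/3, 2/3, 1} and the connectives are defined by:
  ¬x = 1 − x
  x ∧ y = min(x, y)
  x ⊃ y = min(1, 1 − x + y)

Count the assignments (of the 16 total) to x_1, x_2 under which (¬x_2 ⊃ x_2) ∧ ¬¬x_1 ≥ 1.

x_1 = 0, x_2 = 0 ↦ 0  <
x_1 = 0, x_2 = 1/3 ↦ 0  <
x_1 = 0, x_2 = 2/3 ↦ 0  <
x_1 = 0, x_2 = 1 ↦ 0  <
x_1 = 1/3, x_2 = 0 ↦ 0  <
x_1 = 1/3, x_2 = 1/3 ↦ 1/3  <
x_1 = 1/3, x_2 = 2/3 ↦ 1/3  <
x_1 = 1/3, x_2 = 1 ↦ 1/3  <
x_1 = 2/3, x_2 = 0 ↦ 0  <
x_1 = 2/3, x_2 = 1/3 ↦ 2/3  <
x_1 = 2/3, x_2 = 2/3 ↦ 2/3  <
x_1 = 2/3, x_2 = 1 ↦ 2/3  <
x_1 = 1, x_2 = 0 ↦ 0  <
x_1 = 1, x_2 = 1/3 ↦ 2/3  <
x_1 = 1, x_2 = 2/3 ↦ 1  ≥
x_1 = 1, x_2 = 1 ↦ 1  ≥
So 2 of the 16 assignments meet the threshold.

2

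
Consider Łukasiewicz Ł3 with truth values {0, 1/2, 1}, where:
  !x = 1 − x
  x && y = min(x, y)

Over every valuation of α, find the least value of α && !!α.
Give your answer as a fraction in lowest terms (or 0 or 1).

0

Take α = 0:
!α = !0 = 1
!!α = !1 = 0
α && !!α = 0 && 0 = 0
No assignment yields a value below 0, so this is the minimum.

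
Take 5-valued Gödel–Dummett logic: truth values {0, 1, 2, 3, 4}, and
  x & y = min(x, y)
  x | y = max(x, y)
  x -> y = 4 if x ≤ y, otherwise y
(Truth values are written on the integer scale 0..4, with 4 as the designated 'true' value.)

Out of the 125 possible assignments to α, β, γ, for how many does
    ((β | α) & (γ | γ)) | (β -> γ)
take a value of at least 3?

80

value 4: 75 assignments (counts)
value 3: 5 assignments (counts)
value 2: 10 assignments
value 1: 15 assignments
value 0: 20 assignments
So 80 of the 125 assignments meet the threshold.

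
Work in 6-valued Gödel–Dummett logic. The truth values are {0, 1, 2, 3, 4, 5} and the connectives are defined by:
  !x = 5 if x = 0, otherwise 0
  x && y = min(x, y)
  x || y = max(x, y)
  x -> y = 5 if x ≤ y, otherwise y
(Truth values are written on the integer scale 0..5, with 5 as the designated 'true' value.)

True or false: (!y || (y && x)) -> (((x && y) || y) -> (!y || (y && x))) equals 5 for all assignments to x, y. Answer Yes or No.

Yes

At x = 1, y = 4, for instance:
!y = !4 = 0
y && x = 4 && 1 = 1
!y || (y && x) = 0 || 1 = 1
x && y = 1 && 4 = 1
(x && y) || y = 1 || 4 = 4
((x && y) || y) -> (!y || (y && x)) = 4 -> 1 = 1
(!y || (y && x)) -> (((x && y) || y) -> (!y || (y && x))) = 1 -> 1 = 5
and checking the remaining 35 assignments likewise gives ≥ 5 in every case.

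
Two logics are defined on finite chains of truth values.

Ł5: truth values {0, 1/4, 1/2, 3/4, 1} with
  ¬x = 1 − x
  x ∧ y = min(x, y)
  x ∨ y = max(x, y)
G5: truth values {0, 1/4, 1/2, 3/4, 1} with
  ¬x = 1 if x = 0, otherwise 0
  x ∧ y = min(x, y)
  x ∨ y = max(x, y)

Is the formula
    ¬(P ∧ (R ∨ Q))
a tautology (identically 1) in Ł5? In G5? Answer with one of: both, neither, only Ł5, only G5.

In Ł5: at P = 1/4, Q = 0, R = 1/4 the value is 3/4 — not a tautology.
In G5: at P = 1/4, Q = 0, R = 1/4 the value is 0 — not a tautology.

neither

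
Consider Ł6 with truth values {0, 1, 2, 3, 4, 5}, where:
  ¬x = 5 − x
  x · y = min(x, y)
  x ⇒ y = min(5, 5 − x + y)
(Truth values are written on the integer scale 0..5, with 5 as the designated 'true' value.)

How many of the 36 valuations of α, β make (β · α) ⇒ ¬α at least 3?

31

value 5: 24 assignments (counts)
value 4: 5 assignments (counts)
value 3: 2 assignments (counts)
value 2: 3 assignments
value 1: 1 assignment
value 0: 1 assignment
So 31 of the 36 assignments meet the threshold.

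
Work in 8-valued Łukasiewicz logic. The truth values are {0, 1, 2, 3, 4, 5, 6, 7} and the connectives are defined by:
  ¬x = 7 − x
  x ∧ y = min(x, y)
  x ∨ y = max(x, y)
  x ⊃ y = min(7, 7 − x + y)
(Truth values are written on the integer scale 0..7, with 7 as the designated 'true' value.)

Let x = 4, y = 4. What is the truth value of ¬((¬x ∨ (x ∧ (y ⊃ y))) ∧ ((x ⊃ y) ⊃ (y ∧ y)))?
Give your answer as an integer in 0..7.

3

¬x = ¬4 = 3
y ⊃ y = 4 ⊃ 4 = 7
x ∧ (y ⊃ y) = 4 ∧ 7 = 4
¬x ∨ (x ∧ (y ⊃ y)) = 3 ∨ 4 = 4
x ⊃ y = 4 ⊃ 4 = 7
y ∧ y = 4 ∧ 4 = 4
(x ⊃ y) ⊃ (y ∧ y) = 7 ⊃ 4 = 4
(¬x ∨ (x ∧ (y ⊃ y))) ∧ ((x ⊃ y) ⊃ (y ∧ y)) = 4 ∧ 4 = 4
¬((¬x ∨ (x ∧ (y ⊃ y))) ∧ ((x ⊃ y) ⊃ (y ∧ y))) = ¬4 = 3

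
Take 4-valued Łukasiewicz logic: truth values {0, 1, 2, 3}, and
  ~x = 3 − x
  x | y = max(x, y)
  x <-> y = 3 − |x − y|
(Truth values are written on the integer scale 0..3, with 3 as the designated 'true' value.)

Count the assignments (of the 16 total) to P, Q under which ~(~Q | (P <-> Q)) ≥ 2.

3

P = 0, Q = 0 ↦ 0  <
P = 0, Q = 1 ↦ 1  <
P = 0, Q = 2 ↦ 2  ≥
P = 0, Q = 3 ↦ 3  ≥
P = 1, Q = 0 ↦ 0  <
P = 1, Q = 1 ↦ 0  <
P = 1, Q = 2 ↦ 1  <
P = 1, Q = 3 ↦ 2  ≥
P = 2, Q = 0 ↦ 0  <
P = 2, Q = 1 ↦ 1  <
P = 2, Q = 2 ↦ 0  <
P = 2, Q = 3 ↦ 1  <
P = 3, Q = 0 ↦ 0  <
P = 3, Q = 1 ↦ 1  <
P = 3, Q = 2 ↦ 1  <
P = 3, Q = 3 ↦ 0  <
So 3 of the 16 assignments meet the threshold.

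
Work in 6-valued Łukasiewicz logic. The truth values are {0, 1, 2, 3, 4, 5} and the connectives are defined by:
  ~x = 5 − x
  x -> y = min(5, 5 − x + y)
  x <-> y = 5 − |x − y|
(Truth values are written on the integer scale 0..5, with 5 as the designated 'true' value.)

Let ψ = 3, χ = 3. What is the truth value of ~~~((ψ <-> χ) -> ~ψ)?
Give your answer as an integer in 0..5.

ψ <-> χ = 3 <-> 3 = 5
~ψ = ~3 = 2
(ψ <-> χ) -> ~ψ = 5 -> 2 = 2
~((ψ <-> χ) -> ~ψ) = ~2 = 3
~~((ψ <-> χ) -> ~ψ) = ~3 = 2
~~~((ψ <-> χ) -> ~ψ) = ~2 = 3

3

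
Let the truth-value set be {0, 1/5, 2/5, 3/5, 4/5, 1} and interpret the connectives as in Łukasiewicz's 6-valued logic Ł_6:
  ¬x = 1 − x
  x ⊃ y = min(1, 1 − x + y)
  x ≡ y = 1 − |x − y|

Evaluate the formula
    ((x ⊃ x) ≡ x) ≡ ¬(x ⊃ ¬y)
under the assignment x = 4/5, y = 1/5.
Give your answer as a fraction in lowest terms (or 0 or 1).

x ⊃ x = 4/5 ⊃ 4/5 = 1
(x ⊃ x) ≡ x = 1 ≡ 4/5 = 4/5
¬y = ¬1/5 = 4/5
x ⊃ ¬y = 4/5 ⊃ 4/5 = 1
¬(x ⊃ ¬y) = ¬1 = 0
((x ⊃ x) ≡ x) ≡ ¬(x ⊃ ¬y) = 4/5 ≡ 0 = 1/5

1/5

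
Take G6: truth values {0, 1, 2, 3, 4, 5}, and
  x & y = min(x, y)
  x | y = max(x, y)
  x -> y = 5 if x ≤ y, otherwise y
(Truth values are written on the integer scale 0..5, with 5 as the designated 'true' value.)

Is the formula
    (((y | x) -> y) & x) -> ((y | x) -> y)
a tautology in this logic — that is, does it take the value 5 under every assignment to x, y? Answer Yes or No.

At x = 4, y = 1, for instance:
y | x = 1 | 4 = 4
(y | x) -> y = 4 -> 1 = 1
((y | x) -> y) & x = 1 & 4 = 1
(((y | x) -> y) & x) -> ((y | x) -> y) = 1 -> 1 = 5
and checking the remaining 35 assignments likewise gives ≥ 5 in every case.

Yes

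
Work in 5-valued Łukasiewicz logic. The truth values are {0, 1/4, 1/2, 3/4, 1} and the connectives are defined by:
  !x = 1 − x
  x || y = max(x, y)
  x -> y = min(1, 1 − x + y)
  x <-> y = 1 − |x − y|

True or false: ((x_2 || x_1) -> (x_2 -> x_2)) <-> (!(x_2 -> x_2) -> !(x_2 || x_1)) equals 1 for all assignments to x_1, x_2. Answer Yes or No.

At x_1 = 3/4, x_2 = 1/4, for instance:
x_2 || x_1 = 1/4 || 3/4 = 3/4
x_2 -> x_2 = 1/4 -> 1/4 = 1
(x_2 || x_1) -> (x_2 -> x_2) = 3/4 -> 1 = 1
!(x_2 -> x_2) = !1 = 0
!(x_2 || x_1) = !3/4 = 1/4
!(x_2 -> x_2) -> !(x_2 || x_1) = 0 -> 1/4 = 1
((x_2 || x_1) -> (x_2 -> x_2)) <-> (!(x_2 -> x_2) -> !(x_2 || x_1)) = 1 <-> 1 = 1
and checking the remaining 24 assignments likewise gives ≥ 1 in every case.

Yes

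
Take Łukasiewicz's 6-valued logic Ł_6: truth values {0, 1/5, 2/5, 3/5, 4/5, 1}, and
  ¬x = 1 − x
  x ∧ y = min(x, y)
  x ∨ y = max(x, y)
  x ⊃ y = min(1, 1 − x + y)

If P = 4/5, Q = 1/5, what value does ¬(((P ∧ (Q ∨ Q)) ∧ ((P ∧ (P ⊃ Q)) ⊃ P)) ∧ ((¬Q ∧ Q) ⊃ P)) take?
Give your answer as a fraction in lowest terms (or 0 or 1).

Q ∨ Q = 1/5 ∨ 1/5 = 1/5
P ∧ (Q ∨ Q) = 4/5 ∧ 1/5 = 1/5
P ⊃ Q = 4/5 ⊃ 1/5 = 2/5
P ∧ (P ⊃ Q) = 4/5 ∧ 2/5 = 2/5
(P ∧ (P ⊃ Q)) ⊃ P = 2/5 ⊃ 4/5 = 1
(P ∧ (Q ∨ Q)) ∧ ((P ∧ (P ⊃ Q)) ⊃ P) = 1/5 ∧ 1 = 1/5
¬Q = ¬1/5 = 4/5
¬Q ∧ Q = 4/5 ∧ 1/5 = 1/5
(¬Q ∧ Q) ⊃ P = 1/5 ⊃ 4/5 = 1
((P ∧ (Q ∨ Q)) ∧ ((P ∧ (P ⊃ Q)) ⊃ P)) ∧ ((¬Q ∧ Q) ⊃ P) = 1/5 ∧ 1 = 1/5
¬(((P ∧ (Q ∨ Q)) ∧ ((P ∧ (P ⊃ Q)) ⊃ P)) ∧ ((¬Q ∧ Q) ⊃ P)) = ¬1/5 = 4/5

4/5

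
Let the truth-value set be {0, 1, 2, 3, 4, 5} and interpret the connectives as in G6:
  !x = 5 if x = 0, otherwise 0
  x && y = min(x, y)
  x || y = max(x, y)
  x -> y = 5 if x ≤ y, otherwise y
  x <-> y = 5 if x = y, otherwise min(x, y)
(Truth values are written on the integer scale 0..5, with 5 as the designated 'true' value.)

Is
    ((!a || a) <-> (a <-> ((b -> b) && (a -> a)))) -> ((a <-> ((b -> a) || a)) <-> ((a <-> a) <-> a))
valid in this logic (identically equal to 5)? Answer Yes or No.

No

Counterexample: take a = 1, b = 2.
!a = !1 = 0
!a || a = 0 || 1 = 1
b -> b = 2 -> 2 = 5
a -> a = 1 -> 1 = 5
(b -> b) && (a -> a) = 5 && 5 = 5
a <-> ((b -> b) && (a -> a)) = 1 <-> 5 = 1
(!a || a) <-> (a <-> ((b -> b) && (a -> a))) = 1 <-> 1 = 5
b -> a = 2 -> 1 = 1
(b -> a) || a = 1 || 1 = 1
a <-> ((b -> a) || a) = 1 <-> 1 = 5
a <-> a = 1 <-> 1 = 5
(a <-> a) <-> a = 5 <-> 1 = 1
(a <-> ((b -> a) || a)) <-> ((a <-> a) <-> a) = 5 <-> 1 = 1
((!a || a) <-> (a <-> ((b -> b) && (a -> a)))) -> ((a <-> ((b -> a) || a)) <-> ((a <-> a) <-> a)) = 5 -> 1 = 1
This gives 1 ≠ 5.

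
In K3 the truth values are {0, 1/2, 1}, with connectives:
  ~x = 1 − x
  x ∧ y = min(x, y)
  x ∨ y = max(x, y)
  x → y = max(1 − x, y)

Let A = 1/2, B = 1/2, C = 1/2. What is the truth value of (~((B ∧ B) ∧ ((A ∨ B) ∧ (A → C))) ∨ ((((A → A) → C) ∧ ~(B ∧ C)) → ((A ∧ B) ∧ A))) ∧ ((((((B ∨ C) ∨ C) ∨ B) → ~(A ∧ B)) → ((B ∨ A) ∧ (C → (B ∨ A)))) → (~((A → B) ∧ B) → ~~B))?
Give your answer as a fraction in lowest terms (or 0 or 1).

1/2

B ∧ B = 1/2 ∧ 1/2 = 1/2
A ∨ B = 1/2 ∨ 1/2 = 1/2
A → C = 1/2 → 1/2 = 1/2
(A ∨ B) ∧ (A → C) = 1/2 ∧ 1/2 = 1/2
(B ∧ B) ∧ ((A ∨ B) ∧ (A → C)) = 1/2 ∧ 1/2 = 1/2
~((B ∧ B) ∧ ((A ∨ B) ∧ (A → C))) = ~1/2 = 1/2
A → A = 1/2 → 1/2 = 1/2
(A → A) → C = 1/2 → 1/2 = 1/2
B ∧ C = 1/2 ∧ 1/2 = 1/2
~(B ∧ C) = ~1/2 = 1/2
((A → A) → C) ∧ ~(B ∧ C) = 1/2 ∧ 1/2 = 1/2
A ∧ B = 1/2 ∧ 1/2 = 1/2
(A ∧ B) ∧ A = 1/2 ∧ 1/2 = 1/2
(((A → A) → C) ∧ ~(B ∧ C)) → ((A ∧ B) ∧ A) = 1/2 → 1/2 = 1/2
~((B ∧ B) ∧ ((A ∨ B) ∧ (A → C))) ∨ ((((A → A) → C) ∧ ~(B ∧ C)) → ((A ∧ B) ∧ A)) = 1/2 ∨ 1/2 = 1/2
B ∨ C = 1/2 ∨ 1/2 = 1/2
(B ∨ C) ∨ C = 1/2 ∨ 1/2 = 1/2
((B ∨ C) ∨ C) ∨ B = 1/2 ∨ 1/2 = 1/2
A ∧ B = 1/2 ∧ 1/2 = 1/2
~(A ∧ B) = ~1/2 = 1/2
(((B ∨ C) ∨ C) ∨ B) → ~(A ∧ B) = 1/2 → 1/2 = 1/2
B ∨ A = 1/2 ∨ 1/2 = 1/2
B ∨ A = 1/2 ∨ 1/2 = 1/2
C → (B ∨ A) = 1/2 → 1/2 = 1/2
(B ∨ A) ∧ (C → (B ∨ A)) = 1/2 ∧ 1/2 = 1/2
((((B ∨ C) ∨ C) ∨ B) → ~(A ∧ B)) → ((B ∨ A) ∧ (C → (B ∨ A))) = 1/2 → 1/2 = 1/2
A → B = 1/2 → 1/2 = 1/2
(A → B) ∧ B = 1/2 ∧ 1/2 = 1/2
~((A → B) ∧ B) = ~1/2 = 1/2
~B = ~1/2 = 1/2
~~B = ~1/2 = 1/2
~((A → B) ∧ B) → ~~B = 1/2 → 1/2 = 1/2
(((((B ∨ C) ∨ C) ∨ B) → ~(A ∧ B)) → ((B ∨ A) ∧ (C → (B ∨ A)))) → (~((A → B) ∧ B) → ~~B) = 1/2 → 1/2 = 1/2
(~((B ∧ B) ∧ ((A ∨ B) ∧ (A → C))) ∨ ((((A → A) → C) ∧ ~(B ∧ C)) → ((A ∧ B) ∧ A))) ∧ ((((((B ∨ C) ∨ C) ∨ B) → ~(A ∧ B)) → ((B ∨ A) ∧ (C → (B ∨ A)))) → (~((A → B) ∧ B) → ~~B)) = 1/2 ∧ 1/2 = 1/2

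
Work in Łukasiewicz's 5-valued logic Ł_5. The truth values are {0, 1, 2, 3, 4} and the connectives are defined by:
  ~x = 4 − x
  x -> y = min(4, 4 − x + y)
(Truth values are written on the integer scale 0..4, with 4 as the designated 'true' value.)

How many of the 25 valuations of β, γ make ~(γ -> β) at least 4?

value 4: 1 assignment (counts)
value 3: 2 assignments
value 2: 3 assignments
value 1: 4 assignments
value 0: 15 assignments
So 1 of the 25 assignments meets the threshold.

1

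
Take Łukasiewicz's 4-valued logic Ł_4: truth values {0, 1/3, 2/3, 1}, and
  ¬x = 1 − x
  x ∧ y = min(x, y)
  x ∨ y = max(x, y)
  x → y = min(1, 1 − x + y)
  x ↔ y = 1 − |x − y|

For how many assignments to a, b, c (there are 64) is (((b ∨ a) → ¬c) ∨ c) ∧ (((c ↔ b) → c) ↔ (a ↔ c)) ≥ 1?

value 1: 12 assignments (counts)
value 2/3: 33 assignments
value 1/3: 13 assignments
value 0: 6 assignments
So 12 of the 64 assignments meet the threshold.

12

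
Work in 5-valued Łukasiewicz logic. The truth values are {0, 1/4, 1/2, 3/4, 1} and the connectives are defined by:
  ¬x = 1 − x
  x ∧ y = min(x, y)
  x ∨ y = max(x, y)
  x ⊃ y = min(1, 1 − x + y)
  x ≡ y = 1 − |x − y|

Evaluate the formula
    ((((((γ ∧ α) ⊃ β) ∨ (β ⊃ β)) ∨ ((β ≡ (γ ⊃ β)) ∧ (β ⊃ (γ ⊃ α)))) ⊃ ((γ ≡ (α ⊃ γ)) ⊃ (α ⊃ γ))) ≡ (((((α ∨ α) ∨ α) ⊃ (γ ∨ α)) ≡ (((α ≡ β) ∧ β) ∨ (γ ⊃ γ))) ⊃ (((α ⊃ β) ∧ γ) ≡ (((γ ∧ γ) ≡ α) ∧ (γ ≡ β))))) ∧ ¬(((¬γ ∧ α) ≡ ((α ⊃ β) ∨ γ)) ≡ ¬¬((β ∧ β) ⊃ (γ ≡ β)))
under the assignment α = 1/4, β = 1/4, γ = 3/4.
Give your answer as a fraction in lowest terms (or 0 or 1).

γ ∧ α = 3/4 ∧ 1/4 = 1/4
(γ ∧ α) ⊃ β = 1/4 ⊃ 1/4 = 1
β ⊃ β = 1/4 ⊃ 1/4 = 1
((γ ∧ α) ⊃ β) ∨ (β ⊃ β) = 1 ∨ 1 = 1
γ ⊃ β = 3/4 ⊃ 1/4 = 1/2
β ≡ (γ ⊃ β) = 1/4 ≡ 1/2 = 3/4
γ ⊃ α = 3/4 ⊃ 1/4 = 1/2
β ⊃ (γ ⊃ α) = 1/4 ⊃ 1/2 = 1
(β ≡ (γ ⊃ β)) ∧ (β ⊃ (γ ⊃ α)) = 3/4 ∧ 1 = 3/4
(((γ ∧ α) ⊃ β) ∨ (β ⊃ β)) ∨ ((β ≡ (γ ⊃ β)) ∧ (β ⊃ (γ ⊃ α))) = 1 ∨ 3/4 = 1
α ⊃ γ = 1/4 ⊃ 3/4 = 1
γ ≡ (α ⊃ γ) = 3/4 ≡ 1 = 3/4
α ⊃ γ = 1/4 ⊃ 3/4 = 1
(γ ≡ (α ⊃ γ)) ⊃ (α ⊃ γ) = 3/4 ⊃ 1 = 1
((((γ ∧ α) ⊃ β) ∨ (β ⊃ β)) ∨ ((β ≡ (γ ⊃ β)) ∧ (β ⊃ (γ ⊃ α)))) ⊃ ((γ ≡ (α ⊃ γ)) ⊃ (α ⊃ γ)) = 1 ⊃ 1 = 1
α ∨ α = 1/4 ∨ 1/4 = 1/4
(α ∨ α) ∨ α = 1/4 ∨ 1/4 = 1/4
γ ∨ α = 3/4 ∨ 1/4 = 3/4
((α ∨ α) ∨ α) ⊃ (γ ∨ α) = 1/4 ⊃ 3/4 = 1
α ≡ β = 1/4 ≡ 1/4 = 1
(α ≡ β) ∧ β = 1 ∧ 1/4 = 1/4
γ ⊃ γ = 3/4 ⊃ 3/4 = 1
((α ≡ β) ∧ β) ∨ (γ ⊃ γ) = 1/4 ∨ 1 = 1
(((α ∨ α) ∨ α) ⊃ (γ ∨ α)) ≡ (((α ≡ β) ∧ β) ∨ (γ ⊃ γ)) = 1 ≡ 1 = 1
α ⊃ β = 1/4 ⊃ 1/4 = 1
(α ⊃ β) ∧ γ = 1 ∧ 3/4 = 3/4
γ ∧ γ = 3/4 ∧ 3/4 = 3/4
(γ ∧ γ) ≡ α = 3/4 ≡ 1/4 = 1/2
γ ≡ β = 3/4 ≡ 1/4 = 1/2
((γ ∧ γ) ≡ α) ∧ (γ ≡ β) = 1/2 ∧ 1/2 = 1/2
((α ⊃ β) ∧ γ) ≡ (((γ ∧ γ) ≡ α) ∧ (γ ≡ β)) = 3/4 ≡ 1/2 = 3/4
((((α ∨ α) ∨ α) ⊃ (γ ∨ α)) ≡ (((α ≡ β) ∧ β) ∨ (γ ⊃ γ))) ⊃ (((α ⊃ β) ∧ γ) ≡ (((γ ∧ γ) ≡ α) ∧ (γ ≡ β))) = 1 ⊃ 3/4 = 3/4
(((((γ ∧ α) ⊃ β) ∨ (β ⊃ β)) ∨ ((β ≡ (γ ⊃ β)) ∧ (β ⊃ (γ ⊃ α)))) ⊃ ((γ ≡ (α ⊃ γ)) ⊃ (α ⊃ γ))) ≡ (((((α ∨ α) ∨ α) ⊃ (γ ∨ α)) ≡ (((α ≡ β) ∧ β) ∨ (γ ⊃ γ))) ⊃ (((α ⊃ β) ∧ γ) ≡ (((γ ∧ γ) ≡ α) ∧ (γ ≡ β)))) = 1 ≡ 3/4 = 3/4
¬γ = ¬3/4 = 1/4
¬γ ∧ α = 1/4 ∧ 1/4 = 1/4
α ⊃ β = 1/4 ⊃ 1/4 = 1
(α ⊃ β) ∨ γ = 1 ∨ 3/4 = 1
(¬γ ∧ α) ≡ ((α ⊃ β) ∨ γ) = 1/4 ≡ 1 = 1/4
β ∧ β = 1/4 ∧ 1/4 = 1/4
γ ≡ β = 3/4 ≡ 1/4 = 1/2
(β ∧ β) ⊃ (γ ≡ β) = 1/4 ⊃ 1/2 = 1
¬((β ∧ β) ⊃ (γ ≡ β)) = ¬1 = 0
¬¬((β ∧ β) ⊃ (γ ≡ β)) = ¬0 = 1
((¬γ ∧ α) ≡ ((α ⊃ β) ∨ γ)) ≡ ¬¬((β ∧ β) ⊃ (γ ≡ β)) = 1/4 ≡ 1 = 1/4
¬(((¬γ ∧ α) ≡ ((α ⊃ β) ∨ γ)) ≡ ¬¬((β ∧ β) ⊃ (γ ≡ β))) = ¬1/4 = 3/4
((((((γ ∧ α) ⊃ β) ∨ (β ⊃ β)) ∨ ((β ≡ (γ ⊃ β)) ∧ (β ⊃ (γ ⊃ α)))) ⊃ ((γ ≡ (α ⊃ γ)) ⊃ (α ⊃ γ))) ≡ (((((α ∨ α) ∨ α) ⊃ (γ ∨ α)) ≡ (((α ≡ β) ∧ β) ∨ (γ ⊃ γ))) ⊃ (((α ⊃ β) ∧ γ) ≡ (((γ ∧ γ) ≡ α) ∧ (γ ≡ β))))) ∧ ¬(((¬γ ∧ α) ≡ ((α ⊃ β) ∨ γ)) ≡ ¬¬((β ∧ β) ⊃ (γ ≡ β))) = 3/4 ∧ 3/4 = 3/4

3/4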